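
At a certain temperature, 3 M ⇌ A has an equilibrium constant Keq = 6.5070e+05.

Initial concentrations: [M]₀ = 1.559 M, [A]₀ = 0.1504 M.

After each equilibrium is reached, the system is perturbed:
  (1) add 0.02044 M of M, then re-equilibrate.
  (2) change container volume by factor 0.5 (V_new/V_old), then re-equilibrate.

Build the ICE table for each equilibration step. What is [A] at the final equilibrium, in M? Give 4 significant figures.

[A]_eq = 1.35 M

Q₀ = 0.03969 vs Keq = 6.5070e+05 ⇒ Q<K, forward
Step 1:
                  M         A
  init        1.559    0.1504
  Δ          -1.549    0.5163
  eq        0.01008    0.6667
  solve Keq expr → x = 0.5163; check Q = 6.5070e+05
Then add 0.02044 M of M.
Step 2:
                  M         A
  init      0.03052    0.6667
  Δ        -0.02041  0.006802
  eq        0.01012    0.6735
  solve Keq expr → x = 0.006802; check Q = 6.5070e+05
Then change container volume by factor 0.5 (V_new/V_old).
Step 3:
                  M         A
  init      0.02023     1.347
  Δ       -0.007478  0.002493
  eq        0.01275      1.35
  solve Keq expr → x = 0.002493; check Q = 6.5070e+05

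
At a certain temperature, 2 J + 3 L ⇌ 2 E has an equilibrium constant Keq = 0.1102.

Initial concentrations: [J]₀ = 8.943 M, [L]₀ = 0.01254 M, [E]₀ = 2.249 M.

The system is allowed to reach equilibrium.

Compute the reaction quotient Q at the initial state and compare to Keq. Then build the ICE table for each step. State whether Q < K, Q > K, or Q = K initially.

Q₀ = 3.2072e+04; Q > K (proceeds reverse)

Q₀ = 3.2072e+04 vs Keq = 0.1102 ⇒ Q>K, reverse
Step 1:
                  J         L         E
  I           8.943   0.01254     2.249
  C           0.453    0.6796    -0.453
  E           9.396    0.6921     1.796
  solve Keq expr → x = -0.2265; check Q = 0.1102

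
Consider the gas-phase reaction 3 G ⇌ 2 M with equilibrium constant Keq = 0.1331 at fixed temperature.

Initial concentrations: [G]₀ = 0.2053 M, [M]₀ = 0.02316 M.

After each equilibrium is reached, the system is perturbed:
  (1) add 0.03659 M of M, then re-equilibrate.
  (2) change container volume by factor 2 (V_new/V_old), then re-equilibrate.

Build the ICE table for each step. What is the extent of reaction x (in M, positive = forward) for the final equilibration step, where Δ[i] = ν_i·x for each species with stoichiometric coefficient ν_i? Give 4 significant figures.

Q₀ = 0.06199 vs Keq = 0.1331 ⇒ Q<K, forward
Step 1:
                   G          M
  init        0.2053    0.02316
  Δ         -0.01183   0.007886
  eq          0.1935    0.03105
  solve Keq expr → x = 0.003943; check Q = 0.1331
Then add 0.03659 M of M.
Step 2:
                   G          M
  init        0.1935    0.06764
  Δ           0.0398   -0.02653
  eq          0.2333     0.0411
  solve Keq expr → x = -0.01327; check Q = 0.1331
Then change container volume by factor 2 (V_new/V_old).
Step 3:
                   G          M
  init        0.1166    0.02055
  Δ         0.007029  -0.004686
  eq          0.1237    0.01587
  solve Keq expr → x = -0.002343; check Q = 0.1331

x = -0.002343 M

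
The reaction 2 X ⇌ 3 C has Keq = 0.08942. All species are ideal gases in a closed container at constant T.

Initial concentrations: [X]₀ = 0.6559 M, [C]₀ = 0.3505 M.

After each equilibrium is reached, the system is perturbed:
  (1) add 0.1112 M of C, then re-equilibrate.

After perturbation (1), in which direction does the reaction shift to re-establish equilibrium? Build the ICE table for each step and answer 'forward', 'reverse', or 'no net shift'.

Direction: reverse

Q₀ = 0.1001 vs Keq = 0.08942 ⇒ Q>K, reverse
Step 1:
                    X           C
  init         0.6559      0.3505
  Δ          0.007015    -0.01052
  eq           0.6629        0.34
  solve Keq expr → x = -0.003508; check Q = 0.08942
Then add 0.1112 M of C.
Step 2:
                    X           C
  init         0.6629      0.4512
  Δ           0.06054    -0.09081
  eq           0.7235      0.3604
  solve Keq expr → x = -0.03027; check Q = 0.08942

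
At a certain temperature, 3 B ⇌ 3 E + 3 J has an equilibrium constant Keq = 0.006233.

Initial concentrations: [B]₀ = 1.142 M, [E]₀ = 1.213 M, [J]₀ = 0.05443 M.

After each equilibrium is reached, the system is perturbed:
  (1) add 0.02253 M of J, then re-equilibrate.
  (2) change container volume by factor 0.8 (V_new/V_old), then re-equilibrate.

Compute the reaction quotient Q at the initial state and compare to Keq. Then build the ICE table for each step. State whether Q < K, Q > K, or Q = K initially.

Q₀ = 1.9324e-04 vs Keq = 0.006233 ⇒ Q<K, forward
Step 1:
                    B           E           J
  I             1.142       1.213     0.05443
  C          -0.09331     0.09331     0.09331
  E             1.049       1.306      0.1477
  solve Keq expr → x = 0.0311; check Q = 0.006233
Then add 0.02253 M of J.
Step 2:
                    B           E           J
  I             1.049       1.306      0.1703
  C           0.01792    -0.01792    -0.01792
  E             1.067       1.288      0.1524
  solve Keq expr → x = -0.005972; check Q = 0.006233
Then change container volume by factor 0.8 (V_new/V_old).
Step 3:
                    B           E           J
  I             1.333        1.61      0.1904
  C            0.0314     -0.0314     -0.0314
  E             1.365       1.579       0.159
  solve Keq expr → x = -0.01047; check Q = 0.006233

Q₀ = 1.9324e-04; Q < K (proceeds forward)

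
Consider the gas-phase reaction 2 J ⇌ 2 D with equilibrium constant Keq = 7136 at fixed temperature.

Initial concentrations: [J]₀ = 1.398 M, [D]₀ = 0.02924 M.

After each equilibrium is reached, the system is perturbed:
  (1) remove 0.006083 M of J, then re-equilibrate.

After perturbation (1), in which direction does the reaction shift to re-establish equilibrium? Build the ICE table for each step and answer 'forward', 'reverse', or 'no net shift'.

Q₀ = 4.3746e-04 vs Keq = 7136 ⇒ Q<K, forward
Step 1:
                    J           D
  Initial       1.398     0.02924
  Change       -1.381       1.381
  Equil        0.0167       1.411
  solve Keq expr → x = 0.6907; check Q = 7136
Then remove 0.006083 M of J.
Step 2:
                    J           D
  Initial     0.01061       1.411
  Change     0.006012   -0.006012
  Equil       0.01663       1.405
  solve Keq expr → x = -0.003006; check Q = 7136

Direction: reverse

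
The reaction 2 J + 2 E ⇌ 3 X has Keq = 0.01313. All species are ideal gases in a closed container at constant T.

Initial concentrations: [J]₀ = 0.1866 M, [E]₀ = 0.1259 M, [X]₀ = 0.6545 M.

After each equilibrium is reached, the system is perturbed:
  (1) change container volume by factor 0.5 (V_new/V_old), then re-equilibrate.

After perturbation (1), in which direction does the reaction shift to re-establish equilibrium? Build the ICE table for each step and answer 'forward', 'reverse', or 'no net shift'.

Direction: forward

Q₀ = 508 vs Keq = 0.01313 ⇒ Q>K, reverse
Step 1:
                   J          E          X
  init        0.1866     0.1259     0.6545
  Δ           0.3697     0.3697    -0.5546
  eq          0.5563     0.4956    0.09994
  solve Keq expr → x = -0.1849; check Q = 0.01313
Then change container volume by factor 0.5 (V_new/V_old).
Step 2:
                   J          E          X
  init         1.113     0.9912     0.1999
  Δ         -0.02856   -0.02856    0.04284
  eq           1.084     0.9627     0.2427
  solve Keq expr → x = 0.01428; check Q = 0.01313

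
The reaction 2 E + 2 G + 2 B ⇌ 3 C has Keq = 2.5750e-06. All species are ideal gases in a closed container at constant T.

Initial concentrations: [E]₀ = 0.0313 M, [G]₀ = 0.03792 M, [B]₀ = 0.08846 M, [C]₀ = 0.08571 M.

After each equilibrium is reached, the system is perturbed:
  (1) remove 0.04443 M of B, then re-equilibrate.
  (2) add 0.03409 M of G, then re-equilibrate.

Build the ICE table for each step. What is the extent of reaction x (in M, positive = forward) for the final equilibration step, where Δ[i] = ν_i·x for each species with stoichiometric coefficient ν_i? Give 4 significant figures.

Q₀ = 5.7118e+04 vs Keq = 2.5750e-06 ⇒ Q>K, reverse
Step 1:
                  E         G         B         C
  Initial    0.0313   0.03792   0.08846   0.08571
  Change    0.05704   0.05704   0.05704  -0.08555
  Equil     0.08834   0.09496    0.1455 1.5653e-04
  solve Keq expr → x = -0.02852; check Q = 2.5750e-06
Then remove 0.04443 M of B.
Step 2:
                  E         G         B         C
  Initial   0.08834   0.09496    0.1011 1.5653e-04
  Change  2.2466e-05 2.2466e-05 2.2466e-05 -3.3699e-05
  Equil     0.08836   0.09498    0.1011 1.2283e-04
  solve Keq expr → x = -1.1233e-05; check Q = 2.5750e-06
Then add 0.03409 M of G.
Step 3:
                  E         G         B         C
  Initial   0.08836    0.1291    0.1011 1.2283e-04
  Change  -1.8541e-05 -1.8541e-05 -1.8541e-05 2.7812e-05
  Equil     0.08834     0.129    0.1011 1.5064e-04
  solve Keq expr → x = 9.2707e-06; check Q = 2.5750e-06

x = 9.2707e-06 M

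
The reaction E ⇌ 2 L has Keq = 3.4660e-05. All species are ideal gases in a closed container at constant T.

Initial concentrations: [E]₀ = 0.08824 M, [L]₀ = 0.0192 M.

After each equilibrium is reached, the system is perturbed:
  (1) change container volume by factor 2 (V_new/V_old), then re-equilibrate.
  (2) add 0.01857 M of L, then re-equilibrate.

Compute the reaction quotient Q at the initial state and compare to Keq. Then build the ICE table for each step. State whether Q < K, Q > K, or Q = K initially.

Q₀ = 0.004178; Q > K (proceeds reverse)

Q₀ = 0.004178 vs Keq = 3.4660e-05 ⇒ Q>K, reverse
Step 1:
                   E          L
  init       0.08824     0.0192
  Δ         0.008684   -0.01737
  eq         0.09692   0.001833
  solve Keq expr → x = -0.008684; check Q = 3.4660e-05
Then change container volume by factor 2 (V_new/V_old).
Step 2:
                   E          L
  init       0.04846 9.1643e-04
  Δ       -1.8854e-04 3.7707e-04
  eq         0.04827   0.001294
  solve Keq expr → x = 1.8854e-04; check Q = 3.4660e-05
Then add 0.01857 M of L.
Step 3:
                   E          L
  init       0.04827    0.01986
  Δ         0.009226   -0.01845
  eq          0.0575   0.001412
  solve Keq expr → x = -0.009226; check Q = 3.4660e-05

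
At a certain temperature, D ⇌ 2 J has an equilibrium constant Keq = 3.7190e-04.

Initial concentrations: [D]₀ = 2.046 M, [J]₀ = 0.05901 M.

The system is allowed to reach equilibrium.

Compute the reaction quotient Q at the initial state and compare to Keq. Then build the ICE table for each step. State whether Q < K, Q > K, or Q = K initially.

Q₀ = 0.001702 vs Keq = 3.7190e-04 ⇒ Q>K, reverse
Step 1:
                    D           J
  init          2.046     0.05901
  Δ           0.01566    -0.03132
  eq            2.062     0.02769
  solve Keq expr → x = -0.01566; check Q = 3.7190e-04

Q₀ = 0.001702; Q > K (proceeds reverse)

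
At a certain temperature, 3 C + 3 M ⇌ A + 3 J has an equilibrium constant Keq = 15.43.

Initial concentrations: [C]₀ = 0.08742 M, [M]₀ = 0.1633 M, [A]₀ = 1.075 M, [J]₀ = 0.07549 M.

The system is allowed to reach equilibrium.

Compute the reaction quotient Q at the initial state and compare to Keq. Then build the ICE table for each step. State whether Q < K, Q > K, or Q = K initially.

Q₀ = 159; Q > K (proceeds reverse)

Q₀ = 159 vs Keq = 15.43 ⇒ Q>K, reverse
Step 1:
                   C          M          A          J
  Initial    0.08742     0.1633      1.075    0.07549
  Change     0.02437    0.02437  -0.008124   -0.02437
  Equil       0.1118     0.1877      1.067    0.05112
  solve Keq expr → x = -0.008124; check Q = 15.43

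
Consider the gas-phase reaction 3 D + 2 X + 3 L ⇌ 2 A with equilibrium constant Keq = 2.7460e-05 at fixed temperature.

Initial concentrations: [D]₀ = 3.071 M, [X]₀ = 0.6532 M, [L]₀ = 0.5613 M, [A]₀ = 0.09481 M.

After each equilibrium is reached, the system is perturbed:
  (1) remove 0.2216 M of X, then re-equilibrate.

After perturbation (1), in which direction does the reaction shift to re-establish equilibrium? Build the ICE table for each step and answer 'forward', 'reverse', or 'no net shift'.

Direction: reverse

Q₀ = 0.004113 vs Keq = 2.7460e-05 ⇒ Q>K, reverse
Step 1:
                  D         X         L         A
  I           3.071    0.6532    0.5613   0.09481
  C          0.1235   0.08234    0.1235  -0.08234
  E           3.195    0.7355    0.6848   0.01247
  solve Keq expr → x = -0.04117; check Q = 2.7460e-05
Then remove 0.2216 M of X.
Step 2:
                  D         X         L         A
  I           3.195    0.5139    0.6848   0.01247
  C        0.005357  0.003571  0.005357 -0.003571
  E             3.2    0.5175    0.6902    0.0089
  solve Keq expr → x = -0.001786; check Q = 2.7460e-05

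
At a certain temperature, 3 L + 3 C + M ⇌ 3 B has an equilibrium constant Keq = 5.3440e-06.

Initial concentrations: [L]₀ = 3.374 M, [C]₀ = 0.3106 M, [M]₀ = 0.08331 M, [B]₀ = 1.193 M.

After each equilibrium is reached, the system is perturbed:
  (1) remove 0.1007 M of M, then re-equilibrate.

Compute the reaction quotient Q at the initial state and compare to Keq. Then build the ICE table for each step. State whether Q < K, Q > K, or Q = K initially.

Q₀ = 17.71; Q > K (proceeds reverse)

Q₀ = 17.71 vs Keq = 5.3440e-06 ⇒ Q>K, reverse
Step 1:
                  L         C         M         B
  Initial     3.374    0.3106   0.08331     1.193
  Change      1.108     1.108    0.3692    -1.108
  Equil       4.482     1.418    0.4525   0.08532
  solve Keq expr → x = -0.3692; check Q = 5.3440e-06
Then remove 0.1007 M of M.
Step 2:
                  L         C         M         B
  Initial     4.482     1.418    0.3518   0.08532
  Change   0.006255  0.006255  0.002085 -0.006255
  Equil       4.488     1.425    0.3539   0.07906
  solve Keq expr → x = -0.002085; check Q = 5.3440e-06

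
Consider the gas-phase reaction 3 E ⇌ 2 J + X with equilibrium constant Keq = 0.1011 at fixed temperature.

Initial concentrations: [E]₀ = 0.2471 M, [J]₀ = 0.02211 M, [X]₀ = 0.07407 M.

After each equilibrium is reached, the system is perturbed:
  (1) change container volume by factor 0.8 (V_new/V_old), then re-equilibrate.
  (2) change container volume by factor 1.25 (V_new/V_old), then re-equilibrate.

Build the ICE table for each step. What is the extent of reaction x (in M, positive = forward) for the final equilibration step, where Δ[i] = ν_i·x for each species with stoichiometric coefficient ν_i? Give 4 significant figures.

x = 0 M

Q₀ = 0.0024 vs Keq = 0.1011 ⇒ Q<K, forward
Step 1:
                  E         J         X
  Initial    0.2471   0.02211   0.07407
  Change   -0.07501   0.05001     0.025
  Equil      0.1721   0.07212   0.09907
  solve Keq expr → x = 0.025; check Q = 0.1011
Then change container volume by factor 0.8 (V_new/V_old).
Step 2:
                  E         J         X
  Initial    0.2151   0.09015    0.1238
  Change          0         0         0
  Equil      0.2151   0.09015    0.1238
  solve Keq expr → x = 0; check Q = 0.1011
Then change container volume by factor 1.25 (V_new/V_old).
Step 3:
                  E         J         X
  Initial    0.1721   0.07212   0.09907
  Change          0         0         0
  Equil      0.1721   0.07212   0.09907
  solve Keq expr → x = 0; check Q = 0.1011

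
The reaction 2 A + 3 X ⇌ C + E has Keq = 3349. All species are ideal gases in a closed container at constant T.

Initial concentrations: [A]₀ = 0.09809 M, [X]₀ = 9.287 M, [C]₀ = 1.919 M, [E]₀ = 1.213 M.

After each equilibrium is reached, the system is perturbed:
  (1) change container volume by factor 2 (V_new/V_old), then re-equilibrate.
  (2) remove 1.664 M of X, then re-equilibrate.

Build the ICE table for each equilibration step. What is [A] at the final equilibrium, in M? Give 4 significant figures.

[A]_eq = 0.002738 M

Q₀ = 0.302 vs Keq = 3349 ⇒ Q<K, forward
Step 1:
                   A          X          C          E
  I          0.09809      9.287      1.919      1.213
  C          -0.0971    -0.1457    0.04855    0.04855
  E       9.8502e-04      9.141      1.968      1.262
  solve Keq expr → x = 0.04855; check Q = 3349
Then change container volume by factor 2 (V_new/V_old).
Step 2:
                   A          X          C          E
  I       4.9251e-04      4.571     0.9838     0.6308
  C       8.9908e-04   0.001349 -4.4954e-04 -4.4954e-04
  E         0.001392      4.572     0.9833     0.6303
  solve Keq expr → x = -4.4954e-04; check Q = 3349
Then remove 1.664 M of X.
Step 3:
                   A          X          C          E
  I         0.001392      2.908     0.9833     0.6303
  C         0.001346    0.00202 -6.7324e-04 -6.7324e-04
  E         0.002738       2.91     0.9827     0.6297
  solve Keq expr → x = -6.7324e-04; check Q = 3349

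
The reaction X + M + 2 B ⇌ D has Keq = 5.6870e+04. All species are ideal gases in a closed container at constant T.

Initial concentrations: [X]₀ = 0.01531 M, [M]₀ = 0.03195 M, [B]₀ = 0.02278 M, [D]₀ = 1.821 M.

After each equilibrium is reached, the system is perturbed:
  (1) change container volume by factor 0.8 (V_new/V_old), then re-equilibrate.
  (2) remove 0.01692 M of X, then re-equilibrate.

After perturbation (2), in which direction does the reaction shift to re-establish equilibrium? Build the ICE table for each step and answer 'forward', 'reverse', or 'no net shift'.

Direction: reverse

Q₀ = 7.1739e+06 vs Keq = 5.6870e+04 ⇒ Q>K, reverse
Step 1:
                  X         M         B         D
  Initial   0.01531   0.03195   0.02278     1.821
  Change    0.03603   0.03603   0.07206  -0.03603
  Equil     0.05134   0.06798   0.09484     1.785
  solve Keq expr → x = -0.03603; check Q = 5.6870e+04
Then change container volume by factor 0.8 (V_new/V_old).
Step 2:
                  X         M         B         D
  Initial   0.06417   0.08497    0.1185     2.231
  Change   -0.01001  -0.01001  -0.02002   0.01001
  Equil     0.05416   0.07496   0.09852     2.241
  solve Keq expr → x = 0.01001; check Q = 5.6870e+04
Then remove 0.01692 M of X.
Step 3:
                  X         M         B         D
  Initial   0.03724   0.07496   0.09852     2.241
  Change   0.004843  0.004843  0.009685 -0.004843
  Equil     0.04208    0.0798    0.1082     2.236
  solve Keq expr → x = -0.004843; check Q = 5.6870e+04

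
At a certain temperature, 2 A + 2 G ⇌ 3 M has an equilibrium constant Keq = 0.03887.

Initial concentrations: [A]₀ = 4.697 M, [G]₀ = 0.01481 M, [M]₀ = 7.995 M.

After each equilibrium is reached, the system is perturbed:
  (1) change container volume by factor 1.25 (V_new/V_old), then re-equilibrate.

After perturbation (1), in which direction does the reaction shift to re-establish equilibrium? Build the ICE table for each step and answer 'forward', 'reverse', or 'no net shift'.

Q₀ = 1.0561e+05 vs Keq = 0.03887 ⇒ Q>K, reverse
Step 1:
                  A         G         M
  init        4.697   0.01481     7.995
  Δ           3.314     3.314    -4.971
  eq          8.011     3.329     3.024
  solve Keq expr → x = -1.657; check Q = 0.03887
Then change container volume by factor 1.25 (V_new/V_old).
Step 2:
                  A         G         M
  init        6.409     2.663     2.419
  Δ         0.07549   0.07549   -0.1132
  eq          6.484     2.739     2.306
  solve Keq expr → x = -0.03774; check Q = 0.03887

Direction: reverse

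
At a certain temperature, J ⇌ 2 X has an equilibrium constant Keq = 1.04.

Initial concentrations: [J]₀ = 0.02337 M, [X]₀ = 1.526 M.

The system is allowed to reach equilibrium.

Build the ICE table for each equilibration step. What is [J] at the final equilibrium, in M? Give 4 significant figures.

Q₀ = 99.64 vs Keq = 1.04 ⇒ Q>K, reverse
Step 1:
                   J          X
  Initial    0.02337      1.526
  Change      0.4225     -0.845
  Equil       0.4459      0.681
  solve Keq expr → x = -0.4225; check Q = 1.04

[J]_eq = 0.4459 M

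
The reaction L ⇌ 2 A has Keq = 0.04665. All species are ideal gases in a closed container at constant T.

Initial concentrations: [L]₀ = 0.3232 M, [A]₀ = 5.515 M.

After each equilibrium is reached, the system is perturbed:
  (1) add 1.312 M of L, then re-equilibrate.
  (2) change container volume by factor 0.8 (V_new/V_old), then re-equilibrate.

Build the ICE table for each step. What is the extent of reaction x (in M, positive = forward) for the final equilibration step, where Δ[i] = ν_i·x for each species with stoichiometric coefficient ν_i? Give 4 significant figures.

Q₀ = 94.11 vs Keq = 0.04665 ⇒ Q>K, reverse
Step 1:
                   L          A
  init        0.3232      5.515
  Δ            2.574     -5.147
  eq           2.897     0.3676
  solve Keq expr → x = -2.574; check Q = 0.04665
Then add 1.312 M of L.
Step 2:
                   L          A
  init         4.209     0.3676
  Δ         -0.03678    0.07355
  eq           4.172     0.4412
  solve Keq expr → x = 0.03678; check Q = 0.04665
Then change container volume by factor 0.8 (V_new/V_old).
Step 3:
                   L          A
  init         5.215     0.5515
  Δ          0.02844   -0.05688
  eq           5.244     0.4946
  solve Keq expr → x = -0.02844; check Q = 0.04665

x = -0.02844 M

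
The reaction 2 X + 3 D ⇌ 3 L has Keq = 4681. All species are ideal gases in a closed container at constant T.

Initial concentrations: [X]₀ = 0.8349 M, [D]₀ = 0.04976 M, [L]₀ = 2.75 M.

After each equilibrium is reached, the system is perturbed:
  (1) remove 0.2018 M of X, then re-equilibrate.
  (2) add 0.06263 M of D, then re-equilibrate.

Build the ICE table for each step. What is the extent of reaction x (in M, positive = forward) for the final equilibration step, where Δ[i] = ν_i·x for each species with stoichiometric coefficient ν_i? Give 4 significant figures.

Q₀ = 2.4215e+05 vs Keq = 4681 ⇒ Q>K, reverse
Step 1:
                    X           D           L
  Initial      0.8349     0.04976        2.75
  Change      0.07829      0.1174     -0.1174
  Equil        0.9132      0.1672       2.633
  solve Keq expr → x = -0.03915; check Q = 4681
Then remove 0.2018 M of X.
Step 2:
                    X           D           L
  Initial      0.7114      0.1672       2.633
  Change       0.0169     0.02535    -0.02535
  Equil        0.7283      0.1925       2.607
  solve Keq expr → x = -0.008449; check Q = 4681
Then add 0.06263 M of D.
Step 3:
                    X           D           L
  Initial      0.7283      0.2552       2.607
  Change     -0.03483    -0.05225     0.05225
  Equil        0.6935      0.2029       2.659
  solve Keq expr → x = 0.01742; check Q = 4681

x = 0.01742 M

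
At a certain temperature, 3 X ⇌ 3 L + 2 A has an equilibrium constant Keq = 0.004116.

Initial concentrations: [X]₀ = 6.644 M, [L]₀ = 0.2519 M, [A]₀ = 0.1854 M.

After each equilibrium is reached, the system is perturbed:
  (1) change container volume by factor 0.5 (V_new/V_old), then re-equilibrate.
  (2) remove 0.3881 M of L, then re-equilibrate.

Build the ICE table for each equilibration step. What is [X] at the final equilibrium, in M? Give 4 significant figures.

Q₀ = 1.8733e-06 vs Keq = 0.004116 ⇒ Q<K, forward
Step 1:
                  X         L         A
  Initial     6.644    0.2519    0.1854
  Change    -0.8613    0.8613    0.5742
  Equil       5.783     1.113    0.7596
  solve Keq expr → x = 0.2871; check Q = 0.004116
Then change container volume by factor 0.5 (V_new/V_old).
Step 2:
                  X         L         A
  Initial     11.57     2.226     1.519
  Change     0.5003   -0.5003   -0.3335
  Equil       12.07     1.726     1.186
  solve Keq expr → x = -0.1668; check Q = 0.004116
Then remove 0.3881 M of L.
Step 3:
                  X         L         A
  Initial     12.07     1.338     1.186
  Change     -0.226     0.226    0.1506
  Equil       11.84     1.564     1.336
  solve Keq expr → x = 0.07532; check Q = 0.004116

[X]_eq = 11.84 M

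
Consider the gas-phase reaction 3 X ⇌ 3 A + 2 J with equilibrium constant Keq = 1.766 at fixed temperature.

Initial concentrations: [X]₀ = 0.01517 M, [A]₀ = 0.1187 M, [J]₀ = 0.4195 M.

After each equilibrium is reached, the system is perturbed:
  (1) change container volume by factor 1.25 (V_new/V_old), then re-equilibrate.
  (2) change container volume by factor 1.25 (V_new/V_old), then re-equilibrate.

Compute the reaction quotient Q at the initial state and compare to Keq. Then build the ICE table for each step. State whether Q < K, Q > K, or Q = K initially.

Q₀ = 84.31; Q > K (proceeds reverse)

Q₀ = 84.31 vs Keq = 1.766 ⇒ Q>K, reverse
Step 1:
                   X          A          J
  I          0.01517     0.1187     0.4195
  C          0.02641   -0.02641   -0.01761
  E          0.04158    0.09229     0.4019
  solve Keq expr → x = -0.008804; check Q = 1.766
Then change container volume by factor 1.25 (V_new/V_old).
Step 2:
                   X          A          J
  I          0.03326    0.07383     0.3215
  C        -0.003216   0.003216   0.002144
  E          0.03005    0.07705     0.3237
  solve Keq expr → x = 0.001072; check Q = 1.766
Then change container volume by factor 1.25 (V_new/V_old).
Step 3:
                   X          A          J
  I          0.02404    0.06164     0.2589
  C         -0.00242    0.00242   0.001613
  E          0.02162    0.06406     0.2605
  solve Keq expr → x = 8.0669e-04; check Q = 1.766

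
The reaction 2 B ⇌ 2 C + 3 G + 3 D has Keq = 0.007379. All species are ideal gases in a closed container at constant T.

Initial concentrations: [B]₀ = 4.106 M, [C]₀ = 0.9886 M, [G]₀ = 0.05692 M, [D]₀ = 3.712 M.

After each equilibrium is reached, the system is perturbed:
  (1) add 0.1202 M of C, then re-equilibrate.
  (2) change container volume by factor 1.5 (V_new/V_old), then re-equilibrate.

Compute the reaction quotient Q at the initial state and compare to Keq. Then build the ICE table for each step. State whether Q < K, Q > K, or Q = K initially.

Q₀ = 5.4679e-04; Q < K (proceeds forward)

Q₀ = 5.4679e-04 vs Keq = 0.007379 ⇒ Q<K, forward
Step 1:
                   B          C          G          D
  init         4.106     0.9886    0.05692      3.712
  Δ         -0.04732    0.04732    0.07098    0.07098
  eq           4.059      1.036     0.1279      3.783
  solve Keq expr → x = 0.02366; check Q = 0.007379
Then add 0.1202 M of C.
Step 2:
                   B          C          G          D
  init         4.059      1.156     0.1279      3.783
  Δ         0.005518  -0.005518  -0.008277  -0.008277
  eq           4.064      1.151     0.1196      3.775
  solve Keq expr → x = -0.002759; check Q = 0.007379
Then change container volume by factor 1.5 (V_new/V_old).
Step 3:
                   B          C          G          D
  init         2.709     0.7671    0.07975      2.516
  Δ         -0.05579    0.05579    0.08369    0.08369
  eq           2.654     0.8229     0.1634        2.6
  solve Keq expr → x = 0.0279; check Q = 0.007379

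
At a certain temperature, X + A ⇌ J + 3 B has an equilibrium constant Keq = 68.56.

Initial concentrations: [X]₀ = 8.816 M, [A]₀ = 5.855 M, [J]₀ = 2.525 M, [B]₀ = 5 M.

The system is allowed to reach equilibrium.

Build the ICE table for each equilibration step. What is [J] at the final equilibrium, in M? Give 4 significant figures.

[J]_eq = 3.74 M

Q₀ = 6.115 vs Keq = 68.56 ⇒ Q<K, forward
Step 1:
                  X         A         J         B
  Initial     8.816     5.855     2.525         5
  Change     -1.215    -1.215     1.215     3.646
  Equil       7.601      4.64      3.74     8.646
  solve Keq expr → x = 1.215; check Q = 68.56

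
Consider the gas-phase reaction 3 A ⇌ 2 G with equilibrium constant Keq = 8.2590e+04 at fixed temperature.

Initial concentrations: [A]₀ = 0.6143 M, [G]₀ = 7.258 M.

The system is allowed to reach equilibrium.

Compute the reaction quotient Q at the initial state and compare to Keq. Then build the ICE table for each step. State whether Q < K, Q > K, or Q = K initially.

Q₀ = 227.2 vs Keq = 8.2590e+04 ⇒ Q<K, forward
Step 1:
                  A         G
  init       0.6143     7.258
  Δ         -0.5255    0.3503
  eq        0.08883     7.608
  solve Keq expr → x = 0.1752; check Q = 8.2590e+04

Q₀ = 227.2; Q < K (proceeds forward)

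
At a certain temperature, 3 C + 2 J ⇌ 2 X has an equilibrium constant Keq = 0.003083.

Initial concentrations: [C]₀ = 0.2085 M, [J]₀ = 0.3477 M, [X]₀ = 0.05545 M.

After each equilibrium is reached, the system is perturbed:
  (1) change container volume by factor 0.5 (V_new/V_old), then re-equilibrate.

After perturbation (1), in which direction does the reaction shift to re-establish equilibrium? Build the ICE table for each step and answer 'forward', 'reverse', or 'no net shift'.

Direction: forward

Q₀ = 2.806 vs Keq = 0.003083 ⇒ Q>K, reverse
Step 1:
                  C         J         X
  I          0.2085    0.3477   0.05545
  C         0.07807   0.05205  -0.05205
  E          0.2866    0.3997  0.003405
  solve Keq expr → x = -0.02602; check Q = 0.003083
Then change container volume by factor 0.5 (V_new/V_old).
Step 2:
                  C         J         X
  I          0.5731    0.7995   0.00681
  C        -0.01701  -0.01134   0.01134
  E          0.5561    0.7882   0.01815
  solve Keq expr → x = 0.00567; check Q = 0.003083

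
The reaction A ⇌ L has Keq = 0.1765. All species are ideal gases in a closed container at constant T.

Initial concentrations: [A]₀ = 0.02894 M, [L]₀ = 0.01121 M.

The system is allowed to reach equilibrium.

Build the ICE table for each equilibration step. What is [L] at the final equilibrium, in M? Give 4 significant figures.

Q₀ = 0.3874 vs Keq = 0.1765 ⇒ Q>K, reverse
Step 1:
                  A         L
  init      0.02894   0.01121
  Δ        0.005187 -0.005187
  eq        0.03413  0.006023
  solve Keq expr → x = -0.005187; check Q = 0.1765

[L]_eq = 0.006023 M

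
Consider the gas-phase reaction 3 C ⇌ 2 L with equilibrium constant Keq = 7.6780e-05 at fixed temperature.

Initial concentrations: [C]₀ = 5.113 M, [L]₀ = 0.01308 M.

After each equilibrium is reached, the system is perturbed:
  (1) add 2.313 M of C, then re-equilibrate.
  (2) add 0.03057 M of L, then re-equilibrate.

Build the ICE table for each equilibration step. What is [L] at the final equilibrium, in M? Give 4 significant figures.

Q₀ = 1.2799e-06 vs Keq = 7.6780e-05 ⇒ Q<K, forward
Step 1:
                    C           L
  Initial       5.113     0.01308
  Change      -0.1267     0.08448
  Equil         4.986     0.09756
  solve Keq expr → x = 0.04224; check Q = 7.6780e-05
Then add 2.313 M of C.
Step 2:
                    C           L
  Initial       7.299     0.09756
  Change      -0.1072     0.07144
  Equil         7.192       0.169
  solve Keq expr → x = 0.03572; check Q = 7.6780e-05
Then add 0.03057 M of L.
Step 3:
                    C           L
  Initial       7.192      0.1996
  Change      0.04355    -0.02903
  Equil         7.236      0.1705
  solve Keq expr → x = -0.01452; check Q = 7.6780e-05

[L]_eq = 0.1705 M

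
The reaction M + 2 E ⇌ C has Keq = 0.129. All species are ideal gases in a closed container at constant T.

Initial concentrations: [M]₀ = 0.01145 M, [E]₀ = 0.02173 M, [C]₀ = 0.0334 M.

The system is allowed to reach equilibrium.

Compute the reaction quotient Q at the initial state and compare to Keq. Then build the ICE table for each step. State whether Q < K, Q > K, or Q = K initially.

Q₀ = 6178 vs Keq = 0.129 ⇒ Q>K, reverse
Step 1:
                   M          E          C
  I          0.01145    0.02173     0.0334
  C          0.03335    0.06671   -0.03335
  E           0.0448    0.08844 4.5207e-05
  solve Keq expr → x = -0.03335; check Q = 0.129

Q₀ = 6178; Q > K (proceeds reverse)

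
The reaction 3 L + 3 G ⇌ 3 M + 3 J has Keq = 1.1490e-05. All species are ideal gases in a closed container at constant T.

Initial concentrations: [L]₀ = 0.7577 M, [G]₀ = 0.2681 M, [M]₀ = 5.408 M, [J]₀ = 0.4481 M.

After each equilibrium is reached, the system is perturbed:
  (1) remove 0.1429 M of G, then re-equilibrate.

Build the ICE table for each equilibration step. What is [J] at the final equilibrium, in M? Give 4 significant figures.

[J]_eq = 0.003118 M

Q₀ = 1698 vs Keq = 1.1490e-05 ⇒ Q>K, reverse
Step 1:
                  L         G         M         J
  init       0.7577    0.2681     5.408    0.4481
  Δ          0.4442    0.4442   -0.4442   -0.4442
  eq          1.202    0.7123     4.964  0.003892
  solve Keq expr → x = -0.1481; check Q = 1.1490e-05
Then remove 0.1429 M of G.
Step 2:
                  L         G         M         J
  init        1.202    0.5694     4.964  0.003892
  Δ       7.7406e-04 7.7406e-04 -7.7406e-04 -7.7406e-04
  eq          1.203    0.5702     4.963  0.003118
  solve Keq expr → x = -2.5802e-04; check Q = 1.1490e-05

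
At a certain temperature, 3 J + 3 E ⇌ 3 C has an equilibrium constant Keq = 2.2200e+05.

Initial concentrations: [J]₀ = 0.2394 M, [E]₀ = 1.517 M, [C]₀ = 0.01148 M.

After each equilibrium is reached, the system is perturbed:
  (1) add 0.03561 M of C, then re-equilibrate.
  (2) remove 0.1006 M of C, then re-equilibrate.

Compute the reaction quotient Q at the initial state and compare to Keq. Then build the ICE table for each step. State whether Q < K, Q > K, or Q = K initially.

Q₀ = 3.1586e-05 vs Keq = 2.2200e+05 ⇒ Q<K, forward
Step 1:
                   J          E          C
  init        0.2394      1.517    0.01148
  Δ          -0.2362    -0.2362     0.2362
  eq        0.003194      1.281     0.2477
  solve Keq expr → x = 0.07874; check Q = 2.2200e+05
Then add 0.03561 M of C.
Step 2:
                   J          E          C
  init      0.003194      1.281     0.2833
  Δ       4.5206e-04 4.5206e-04 -4.5206e-04
  eq        0.003646      1.281     0.2828
  solve Keq expr → x = -1.5069e-04; check Q = 2.2200e+05
Then remove 0.1006 M of C.
Step 3:
                   J          E          C
  init      0.003646      1.281     0.1822
  Δ        -0.001278  -0.001278   0.001278
  eq        0.002368       1.28     0.1835
  solve Keq expr → x = 4.2596e-04; check Q = 2.2200e+05

Q₀ = 3.1586e-05; Q < K (proceeds forward)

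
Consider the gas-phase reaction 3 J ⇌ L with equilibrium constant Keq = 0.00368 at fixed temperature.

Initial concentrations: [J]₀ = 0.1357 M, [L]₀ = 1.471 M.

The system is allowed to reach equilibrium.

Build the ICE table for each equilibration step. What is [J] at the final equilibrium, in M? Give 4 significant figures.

[J]_eq = 3.896 M

Q₀ = 588.7 vs Keq = 0.00368 ⇒ Q>K, reverse
Step 1:
                    J           L
  I            0.1357       1.471
  C              3.76      -1.253
  E             3.896      0.2176
  solve Keq expr → x = -1.253; check Q = 0.00368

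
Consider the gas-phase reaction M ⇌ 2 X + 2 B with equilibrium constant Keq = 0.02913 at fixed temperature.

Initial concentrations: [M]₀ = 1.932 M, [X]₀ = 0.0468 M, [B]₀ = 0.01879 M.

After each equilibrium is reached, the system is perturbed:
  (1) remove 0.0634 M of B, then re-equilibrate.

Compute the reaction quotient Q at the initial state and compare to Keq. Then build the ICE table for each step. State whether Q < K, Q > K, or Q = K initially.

Q₀ = 4.0026e-07 vs Keq = 0.02913 ⇒ Q<K, forward
Step 1:
                    M           X           B
  init          1.932      0.0468     0.01879
  Δ             -0.22        0.44        0.44
  eq            1.712      0.4868      0.4588
  solve Keq expr → x = 0.22; check Q = 0.02913
Then remove 0.0634 M of B.
Step 2:
                    M           X           B
  init          1.712      0.4868      0.3954
  Δ          -0.01629     0.03257     0.03257
  eq            1.696      0.5194      0.4279
  solve Keq expr → x = 0.01629; check Q = 0.02913

Q₀ = 4.0026e-07; Q < K (proceeds forward)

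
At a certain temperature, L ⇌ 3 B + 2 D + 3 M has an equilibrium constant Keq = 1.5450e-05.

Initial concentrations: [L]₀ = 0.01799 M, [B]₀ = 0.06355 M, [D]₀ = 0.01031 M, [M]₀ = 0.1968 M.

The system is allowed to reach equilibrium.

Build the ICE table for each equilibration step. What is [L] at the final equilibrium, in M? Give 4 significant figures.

Q₀ = 1.1559e-08 vs Keq = 1.5450e-05 ⇒ Q<K, forward
Step 1:
                    L           B           D           M
  Initial     0.01799     0.06355     0.01031      0.1968
  Change     -0.01575     0.04726      0.0315     0.04726
  Equil      0.002238      0.1108     0.04181      0.2441
  solve Keq expr → x = 0.01575; check Q = 1.5450e-05

[L]_eq = 0.002238 M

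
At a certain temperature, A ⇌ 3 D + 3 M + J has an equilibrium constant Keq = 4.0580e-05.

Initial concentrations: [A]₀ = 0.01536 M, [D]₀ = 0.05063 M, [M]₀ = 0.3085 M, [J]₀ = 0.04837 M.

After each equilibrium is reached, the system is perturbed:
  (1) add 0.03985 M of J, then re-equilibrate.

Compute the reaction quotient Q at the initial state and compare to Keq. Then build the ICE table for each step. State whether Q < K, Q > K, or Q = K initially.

Q₀ = 1.2000e-05; Q < K (proceeds forward)

Q₀ = 1.2000e-05 vs Keq = 4.0580e-05 ⇒ Q<K, forward
Step 1:
                    A           D           M           J
  Initial     0.01536     0.05063      0.3085     0.04837
  Change    -0.004304     0.01291     0.01291    0.004304
  Equil       0.01106     0.06354      0.3214     0.05267
  solve Keq expr → x = 0.004304; check Q = 4.0580e-05
Then add 0.03985 M of J.
Step 2:
                    A           D           M           J
  Initial     0.01106     0.06354      0.3214     0.09252
  Change     0.002077   -0.006232   -0.006232   -0.002077
  Equil       0.01313     0.05731      0.3152     0.09045
  solve Keq expr → x = -0.002077; check Q = 4.0580e-05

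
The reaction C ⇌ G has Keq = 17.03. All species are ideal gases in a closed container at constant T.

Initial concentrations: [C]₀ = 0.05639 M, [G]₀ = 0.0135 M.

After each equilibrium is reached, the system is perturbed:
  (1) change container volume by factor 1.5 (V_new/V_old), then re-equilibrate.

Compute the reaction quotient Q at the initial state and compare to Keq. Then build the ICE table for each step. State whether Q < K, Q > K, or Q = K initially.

Q₀ = 0.2394 vs Keq = 17.03 ⇒ Q<K, forward
Step 1:
                  C         G
  Initial   0.05639    0.0135
  Change   -0.05251   0.05251
  Equil    0.003876   0.06601
  solve Keq expr → x = 0.05251; check Q = 17.03
Then change container volume by factor 1.5 (V_new/V_old).
Step 2:
                  C         G
  Initial  0.002584   0.04401
  Change          0         0
  Equil    0.002584   0.04401
  solve Keq expr → x = 0; check Q = 17.03

Q₀ = 0.2394; Q < K (proceeds forward)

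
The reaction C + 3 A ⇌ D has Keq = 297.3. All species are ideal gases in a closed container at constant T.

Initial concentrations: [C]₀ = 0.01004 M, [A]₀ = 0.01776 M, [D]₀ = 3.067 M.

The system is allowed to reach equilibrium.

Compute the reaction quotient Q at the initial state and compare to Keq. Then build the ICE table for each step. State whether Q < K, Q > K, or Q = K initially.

Q₀ = 5.4532e+07 vs Keq = 297.3 ⇒ Q>K, reverse
Step 1:
                  C         A         D
  I         0.01004   0.01776     3.067
  C          0.1314    0.3941   -0.1314
  E          0.1414    0.4118     2.936
  solve Keq expr → x = -0.1314; check Q = 297.3

Q₀ = 5.4532e+07; Q > K (proceeds reverse)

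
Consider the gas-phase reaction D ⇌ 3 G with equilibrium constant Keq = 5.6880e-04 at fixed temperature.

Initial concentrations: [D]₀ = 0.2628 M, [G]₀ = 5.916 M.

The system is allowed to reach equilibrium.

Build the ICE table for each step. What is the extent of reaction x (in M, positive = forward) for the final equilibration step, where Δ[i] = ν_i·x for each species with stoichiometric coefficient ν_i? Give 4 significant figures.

Q₀ = 787.9 vs Keq = 5.6880e-04 ⇒ Q>K, reverse
Step 1:
                  D         G
  I          0.2628     5.916
  C           1.936    -5.808
  E           2.199    0.1077
  solve Keq expr → x = -1.936; check Q = 5.6880e-04

x = -1.936 M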